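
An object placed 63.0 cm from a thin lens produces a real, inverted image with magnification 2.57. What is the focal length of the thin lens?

f = 45.4 cm (converging)

m = −d_i/d_o ⇒ d_i = −m·d_o = −(-2.57)·(63.0) = 161.9 cm.
1/f = 1/d_o + 1/d_i = 1/(63.0) + 1/(161.9) = 0.02205, so f = 45.4 cm.
Since f is positive, the thin lens is converging.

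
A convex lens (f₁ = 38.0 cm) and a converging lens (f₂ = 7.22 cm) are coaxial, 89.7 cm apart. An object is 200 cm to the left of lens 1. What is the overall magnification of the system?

Lens 1: 1/d_i1 = 1/(38.0) − 1/(200) = 0.02132, so d_i1 = 46.91 cm; m₁ = −d_i1/d_o1 = -0.2345.
d_o2 = 89.7 − (46.91) = 42.79 cm.
Lens 2: 1/d_i2 = 1/(7.22) − 1/(42.79) = 0.1151, so d_i2 = 8.686 cm; m₂ = −d_i2/d_o2 = -0.2030.
m = m₁·m₂ = (-0.2345)(-0.2030) = +0.0476.

m = +0.0476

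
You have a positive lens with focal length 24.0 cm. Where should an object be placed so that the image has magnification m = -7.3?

m = −d_i/d_o ⇒ d_i = −m·d_o.
1/f = 1/d_o + 1/d_i = 1/d_o − 1/(m·d_o) = (1 − 1/m)/d_o, so d_o = f(1 − 1/m) = (24.00)(1 − 1/(-7.3)) = 27.3 cm.

27.3 cm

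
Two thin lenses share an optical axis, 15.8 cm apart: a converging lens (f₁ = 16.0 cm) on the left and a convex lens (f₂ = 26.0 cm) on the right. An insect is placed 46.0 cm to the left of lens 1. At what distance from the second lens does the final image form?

6.54 cm

Lens 1: 1/d_i1 = 1/f₁ − 1/d_o1 = 1/(16.0) − 1/(46.0) = 0.04076, so d_i1 = 24.53 cm.
The intermediate image is 24.53 cm to the right of lens 1, which lies 8.730 cm to the right of lens 2 — a virtual object — so d_o2 = −8.730 cm.
Lens 2: 1/d_i2 = 1/f₂ − 1/d_o2 = 1/(26.0) − 1/(-8.730) = 0.1530, so d_i2 = 6.54 cm.
The final image is real, 6.54 cm to the right of lens 2 (overall magnification ≈ -0.40).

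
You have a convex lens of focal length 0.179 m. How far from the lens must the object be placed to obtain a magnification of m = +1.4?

0.0511 m

m = −d_i/d_o ⇒ d_i = −m·d_o.
1/f = 1/d_o + 1/d_i = 1/d_o − 1/(m·d_o) = (1 − 1/m)/d_o, so d_o = f(1 − 1/m) = (0.1790)(1 − 1/(+1.4)) = 0.0511 m.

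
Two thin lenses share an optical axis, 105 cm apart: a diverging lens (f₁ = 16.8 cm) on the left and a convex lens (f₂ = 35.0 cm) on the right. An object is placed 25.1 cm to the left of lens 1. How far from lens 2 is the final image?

Lens 1 is diverging, so f₁ = −16.8 cm.
Lens 1: 1/d_i1 = 1/f₁ − 1/d_o1 = 1/(-16.8) − 1/(25.1) = -0.09936, so d_i1 = -10.06 cm.
The intermediate image is 10.06 cm to the left of lens 1 (virtual), which is 105 − (-10.06) = 115.1 cm to the left of lens 2, so d_o2 = +115.1 cm.
Lens 2: 1/d_i2 = 1/f₂ − 1/d_o2 = 1/(35.0) − 1/(115.1) = 0.01988, so d_i2 = 50.3 cm.
The final image is real, 50.3 cm to the right of lens 2 (overall magnification ≈ -0.18).

50.3 cm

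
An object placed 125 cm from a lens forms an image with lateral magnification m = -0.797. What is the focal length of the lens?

f = 55.4 cm (converging)

m = −d_i/d_o ⇒ d_i = −m·d_o = −(-0.797)·(125) = 99.62 cm.
1/f = 1/d_o + 1/d_i = 1/(125) + 1/(99.62) = 0.01804, so f = 55.4 cm.
Since f is positive, the lens is converging.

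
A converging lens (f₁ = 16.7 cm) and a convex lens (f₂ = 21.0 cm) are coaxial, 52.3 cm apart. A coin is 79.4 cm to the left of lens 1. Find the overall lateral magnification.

m = +0.551

Lens 1: 1/d_i1 = 1/(16.7) − 1/(79.4) = 0.04729, so d_i1 = 21.15 cm; m₁ = −d_i1/d_o1 = -0.2664.
d_o2 = 52.3 − (21.15) = 31.15 cm.
Lens 2: 1/d_i2 = 1/(21.0) − 1/(31.15) = 0.01552, so d_i2 = 64.45 cm; m₂ = −d_i2/d_o2 = -2.069.
m = m₁·m₂ = (-0.2664)(-2.069) = +0.551.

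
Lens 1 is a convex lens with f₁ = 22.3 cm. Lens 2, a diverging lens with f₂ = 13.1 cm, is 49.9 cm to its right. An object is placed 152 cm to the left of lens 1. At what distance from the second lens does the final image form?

Lens 1: 1/d_i1 = 1/f₁ − 1/d_o1 = 1/(22.3) − 1/(152) = 0.03826, so d_i1 = 26.13 cm.
The intermediate image is 26.13 cm to the right of lens 1, which is 49.9 − (26.13) = 23.77 cm to the left of lens 2, so d_o2 = +23.77 cm.
Lens 2 is diverging, so f₂ = −13.1 cm.
Lens 2: 1/d_i2 = 1/f₂ − 1/d_o2 = 1/(-13.1) − 1/(23.77) = -0.1184, so d_i2 = -8.45 cm.
The final image is virtual, 8.45 cm to the left of lens 2 (overall magnification ≈ -0.061).

8.45 cm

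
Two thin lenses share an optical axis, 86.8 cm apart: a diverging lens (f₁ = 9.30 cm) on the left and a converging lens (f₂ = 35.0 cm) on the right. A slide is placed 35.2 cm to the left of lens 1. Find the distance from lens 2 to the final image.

55.7 cm

Lens 1 is diverging, so f₁ = −9.30 cm.
Lens 1: 1/d_i1 = 1/f₁ − 1/d_o1 = 1/(-9.30) − 1/(35.2) = -0.1359, so d_i1 = -7.356 cm.
The intermediate image is 7.356 cm to the left of lens 1 (virtual), which is 86.8 − (-7.356) = 94.16 cm to the left of lens 2, so d_o2 = +94.16 cm.
Lens 2: 1/d_i2 = 1/f₂ − 1/d_o2 = 1/(35.0) − 1/(94.16) = 0.01795, so d_i2 = 55.7 cm.
The final image is real, 55.7 cm to the right of lens 2 (overall magnification ≈ -0.12).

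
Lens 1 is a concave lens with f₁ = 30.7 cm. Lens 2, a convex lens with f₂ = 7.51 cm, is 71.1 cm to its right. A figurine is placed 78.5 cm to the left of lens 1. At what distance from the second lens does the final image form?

8.17 cm

Lens 1 is diverging, so f₁ = −30.7 cm.
Lens 1: 1/d_i1 = 1/f₁ − 1/d_o1 = 1/(-30.7) − 1/(78.5) = -0.04531, so d_i1 = -22.07 cm.
The intermediate image is 22.07 cm to the left of lens 1 (virtual), which is 71.1 − (-22.07) = 93.17 cm to the left of lens 2, so d_o2 = +93.17 cm.
Lens 2: 1/d_i2 = 1/f₂ − 1/d_o2 = 1/(7.51) − 1/(93.17) = 0.1224, so d_i2 = 8.17 cm.
The final image is real, 8.17 cm to the right of lens 2 (overall magnification ≈ -0.025).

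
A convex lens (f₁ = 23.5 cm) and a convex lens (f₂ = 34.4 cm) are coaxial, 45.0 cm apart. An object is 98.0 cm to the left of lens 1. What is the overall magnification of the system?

m = -0.534

Lens 1: 1/d_i1 = 1/(23.5) − 1/(98.0) = 0.03235, so d_i1 = 30.91 cm; m₁ = −d_i1/d_o1 = -0.3154.
d_o2 = 45.0 − (30.91) = 14.09 cm.
Lens 2: 1/d_i2 = 1/(34.4) − 1/(14.09) = -0.04190, so d_i2 = -23.86 cm; m₂ = −d_i2/d_o2 = +1.694.
m = m₁·m₂ = (-0.3154)(+1.694) = -0.534.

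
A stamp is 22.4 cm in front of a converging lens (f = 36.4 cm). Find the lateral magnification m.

1/d_i = 1/f − 1/d_o = 1/(36.40) − 1/(22.4) = -0.01717, so d_i = -58.24 cm.
m = −d_i/d_o = −(-58.24)/(22.4) = +2.60.
The image is virtual, upright and enlarged, on the same side as the object.

m = +2.60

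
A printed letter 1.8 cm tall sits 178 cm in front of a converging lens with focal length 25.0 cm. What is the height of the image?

1/d_i = 1/f − 1/d_o = 1/(25.00) − 1/(178) = 0.03438, so d_i = 29.08 cm.
m = −d_i/d_o = -0.1634.
|h_i| = |m|·h_o = 0.1634 × 1.8 = 0.294 cm. The image is real, inverted and reduced, on the far side of the lens.

0.294 cm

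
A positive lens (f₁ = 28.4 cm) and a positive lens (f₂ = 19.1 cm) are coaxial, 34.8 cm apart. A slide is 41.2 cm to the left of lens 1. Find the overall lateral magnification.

Lens 1: 1/d_i1 = 1/(28.4) − 1/(41.2) = 0.01094, so d_i1 = 91.41 cm; m₁ = −d_i1/d_o1 = -2.219.
d_o2 = 34.8 − (91.41) = -56.61 cm (virtual object).
Lens 2: 1/d_i2 = 1/(19.1) − 1/(-56.61) = 0.07002, so d_i2 = 14.28 cm; m₂ = −d_i2/d_o2 = +0.2523.
m = m₁·m₂ = (-2.219)(+0.2523) = -0.560.

m = -0.560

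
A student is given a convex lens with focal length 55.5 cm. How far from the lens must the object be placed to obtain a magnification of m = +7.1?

47.7 cm

m = −d_i/d_o ⇒ d_i = −m·d_o.
1/f = 1/d_o + 1/d_i = 1/d_o − 1/(m·d_o) = (1 − 1/m)/d_o, so d_o = f(1 − 1/m) = (55.50)(1 − 1/(+7.1)) = 47.7 cm.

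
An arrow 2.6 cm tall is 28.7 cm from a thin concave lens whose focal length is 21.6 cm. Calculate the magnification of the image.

For a concave lens, f = -21.6 cm.
1/d_i = 1/f − 1/d_o = 1/(-21.60) − 1/(28.7) = -0.08114, so d_i = -12.32 cm.
m = −d_i/d_o = −(-12.32)/(28.7) = +0.429.
The image is virtual, upright and reduced, on the same side as the object.

m = +0.429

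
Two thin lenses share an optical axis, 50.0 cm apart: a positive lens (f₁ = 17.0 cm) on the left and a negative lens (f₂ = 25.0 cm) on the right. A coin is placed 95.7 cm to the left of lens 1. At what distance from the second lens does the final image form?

13.5 cm

Lens 1: 1/d_i1 = 1/f₁ − 1/d_o1 = 1/(17.0) − 1/(95.7) = 0.04837, so d_i1 = 20.67 cm.
The intermediate image is 20.67 cm to the right of lens 1, which is 50.0 − (20.67) = 29.33 cm to the left of lens 2, so d_o2 = +29.33 cm.
Lens 2 is diverging, so f₂ = −25.0 cm.
Lens 2: 1/d_i2 = 1/f₂ − 1/d_o2 = 1/(-25.0) − 1/(29.33) = -0.07409, so d_i2 = -13.5 cm.
The final image is virtual, 13.5 cm to the left of lens 2 (overall magnification ≈ -0.099).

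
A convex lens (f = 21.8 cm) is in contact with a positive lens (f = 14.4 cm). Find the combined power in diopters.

P₁ = 1/f₁ = 1/(0.218 m) = +4.587 D; P₂ = 1/f₂ = 1/(0.144 m) = +6.944 D.
For thin lenses in contact, P = P₁ + P₂ = (+4.587) + (+6.944) = +11.5 D.

P = +11.5 D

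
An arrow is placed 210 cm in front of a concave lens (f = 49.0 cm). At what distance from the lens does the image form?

39.7 cm

For a concave lens, f = -49.0 cm.
Lens equation: 1/d_i = 1/f − 1/d_o = 1/(-49.00) − 1/(210) = -0.02041 − 0.004762 = -0.02517, so d_i = -39.7 cm.
The image is virtual, upright and reduced, on the same side as the object.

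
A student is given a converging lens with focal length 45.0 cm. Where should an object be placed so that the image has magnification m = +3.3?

m = −d_i/d_o ⇒ d_i = −m·d_o.
1/f = 1/d_o + 1/d_i = 1/d_o − 1/(m·d_o) = (1 − 1/m)/d_o, so d_o = f(1 − 1/m) = (45.00)(1 − 1/(+3.3)) = 31.4 cm.

31.4 cm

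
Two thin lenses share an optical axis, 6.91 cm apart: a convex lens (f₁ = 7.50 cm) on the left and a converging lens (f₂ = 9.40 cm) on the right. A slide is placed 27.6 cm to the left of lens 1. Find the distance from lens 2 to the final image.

2.49 cm

Lens 1: 1/d_i1 = 1/f₁ − 1/d_o1 = 1/(7.50) − 1/(27.6) = 0.09710, so d_i1 = 10.30 cm.
The intermediate image is 10.30 cm to the right of lens 1, which lies 3.390 cm to the right of lens 2 — a virtual object — so d_o2 = −3.390 cm.
Lens 2: 1/d_i2 = 1/f₂ − 1/d_o2 = 1/(9.40) − 1/(-3.390) = 0.4014, so d_i2 = 2.49 cm.
The final image is real, 2.49 cm to the right of lens 2 (overall magnification ≈ -0.27).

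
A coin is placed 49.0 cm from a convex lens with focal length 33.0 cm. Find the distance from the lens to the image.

Lens equation: 1/s_i = 1/f − 1/s_o = 1/(33.00) − 1/(49.0) = 0.03030 − 0.02041 = 0.009895, so s_i = 101 cm.
The image is real, inverted and enlarged, on the far side of the lens.

101 cm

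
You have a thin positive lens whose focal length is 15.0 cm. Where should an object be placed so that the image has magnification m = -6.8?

m = −d_i/d_o ⇒ d_i = −m·d_o.
1/f = 1/d_o + 1/d_i = 1/d_o − 1/(m·d_o) = (1 − 1/m)/d_o, so d_o = f(1 − 1/m) = (15.00)(1 − 1/(-6.8)) = 17.2 cm.

17.2 cm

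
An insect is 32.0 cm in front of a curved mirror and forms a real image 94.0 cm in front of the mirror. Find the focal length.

f = 23.9 cm (concave)

Real image ⇒ d_i = +94.0 cm.
1/f = 1/d_o + 1/d_i = 1/(32.0) + 1/(94.0) = 0.04189, so f = 23.9 cm.
Since f is positive, the curved mirror is concave.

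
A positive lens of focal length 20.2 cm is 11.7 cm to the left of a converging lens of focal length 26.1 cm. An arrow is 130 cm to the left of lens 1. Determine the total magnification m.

m = -0.125

Lens 1: 1/d_i1 = 1/(20.2) − 1/(130) = 0.04181, so d_i1 = 23.92 cm; m₁ = −d_i1/d_o1 = -0.1840.
d_o2 = 11.7 − (23.92) = -12.22 cm (virtual object).
Lens 2: 1/d_i2 = 1/(26.1) − 1/(-12.22) = 0.1201, so d_i2 = 8.323 cm; m₂ = −d_i2/d_o2 = +0.6811.
m = m₁·m₂ = (-0.1840)(+0.6811) = -0.125.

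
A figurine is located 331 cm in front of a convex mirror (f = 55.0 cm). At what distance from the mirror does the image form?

47.2 cm

For a convex mirror, f = -55.0 cm.
Mirror equation: 1/v = 1/f − 1/u = 1/(-55.00) − 1/(331) = -0.01818 − 0.003021 = -0.02120, so v = -47.2 cm.
The image is virtual, upright and reduced, behind the mirror.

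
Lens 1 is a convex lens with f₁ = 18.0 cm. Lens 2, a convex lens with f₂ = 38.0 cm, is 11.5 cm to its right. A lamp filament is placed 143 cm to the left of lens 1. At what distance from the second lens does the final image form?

7.34 cm

Lens 1: 1/d_i1 = 1/f₁ − 1/d_o1 = 1/(18.0) − 1/(143) = 0.04856, so d_i1 = 20.59 cm.
The intermediate image is 20.59 cm to the right of lens 1, which lies 9.090 cm to the right of lens 2 — a virtual object — so d_o2 = −9.090 cm.
Lens 2: 1/d_i2 = 1/f₂ − 1/d_o2 = 1/(38.0) − 1/(-9.090) = 0.1363, so d_i2 = 7.34 cm.
The final image is real, 7.34 cm to the right of lens 2 (overall magnification ≈ -0.12).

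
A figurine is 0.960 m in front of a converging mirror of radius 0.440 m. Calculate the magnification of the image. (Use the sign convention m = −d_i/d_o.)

m = -0.297

f = R/2 = 0.440/2 = 0.2200 m.
1/d_i = 1/f − 1/d_o = 1/(0.2200) − 1/(0.960) = 3.504, so d_i = 0.2854 m.
m = −d_i/d_o = −(0.2854)/(0.960) = -0.297.
The image is real, inverted and reduced, in front of the mirror.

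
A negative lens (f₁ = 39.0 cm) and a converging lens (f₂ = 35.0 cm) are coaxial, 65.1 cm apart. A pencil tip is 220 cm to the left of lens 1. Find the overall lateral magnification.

m = -0.0834

f₁ = −39.0 cm (diverging).
Lens 1: 1/d_i1 = 1/(-39.0) − 1/(220) = -0.03019, so d_i1 = -33.13 cm; m₁ = −d_i1/d_o1 = +0.1506.
d_o2 = 65.1 − (-33.13) = 98.23 cm.
Lens 2: 1/d_i2 = 1/(35.0) − 1/(98.23) = 0.01839, so d_i2 = 54.37 cm; m₂ = −d_i2/d_o2 = -0.5535.
m = m₁·m₂ = (+0.1506)(-0.5535) = -0.0834.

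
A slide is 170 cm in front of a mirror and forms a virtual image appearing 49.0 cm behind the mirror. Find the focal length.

f = -68.8 cm (convex)

Virtual image ⇒ d_i = −49.0 cm.
1/f = 1/d_o + 1/d_i = 1/(170) + 1/(-49.0) = -0.01453, so f = -68.8 cm.
Since f is negative, the mirror is convex.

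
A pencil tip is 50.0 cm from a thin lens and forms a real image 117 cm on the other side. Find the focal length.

f = 35.0 cm (converging)

Real image ⇒ d_i = +117 cm.
1/f = 1/d_o + 1/d_i = 1/(50.0) + 1/(117) = 0.02855, so f = 35.0 cm.
Since f is positive, the thin lens is converging.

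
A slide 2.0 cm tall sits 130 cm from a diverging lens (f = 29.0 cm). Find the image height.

For a diverging lens, f = -29.0 cm.
1/d_i = 1/f − 1/d_o = 1/(-29.00) − 1/(130) = -0.04218, so d_i = -23.71 cm.
m = −d_i/d_o = +0.1824.
|h_i| = |m|·h_o = 0.1824 × 2.0 = 0.365 cm. The image is virtual, upright and reduced, on the same side as the object.

0.365 cm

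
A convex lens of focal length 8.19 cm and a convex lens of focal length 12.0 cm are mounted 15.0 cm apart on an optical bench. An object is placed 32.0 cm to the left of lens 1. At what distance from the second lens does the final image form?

Lens 1: 1/d_i1 = 1/f₁ − 1/d_o1 = 1/(8.19) − 1/(32.0) = 0.09085, so d_i1 = 11.01 cm.
The intermediate image is 11.01 cm to the right of lens 1, which is 15.0 − (11.01) = 3.990 cm to the left of lens 2, so d_o2 = +3.990 cm.
Lens 2: 1/d_i2 = 1/f₂ − 1/d_o2 = 1/(12.0) − 1/(3.990) = -0.1673, so d_i2 = -5.98 cm.
The final image is virtual, 5.98 cm to the left of lens 2 (overall magnification ≈ -0.52).

5.98 cm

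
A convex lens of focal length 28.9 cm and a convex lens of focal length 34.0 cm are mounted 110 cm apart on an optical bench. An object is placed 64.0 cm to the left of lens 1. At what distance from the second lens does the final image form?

83.6 cm

Lens 1: 1/d_i1 = 1/f₁ − 1/d_o1 = 1/(28.9) − 1/(64.0) = 0.01898, so d_i1 = 52.70 cm.
The intermediate image is 52.70 cm to the right of lens 1, which is 110 − (52.70) = 57.30 cm to the left of lens 2, so d_o2 = +57.30 cm.
Lens 2: 1/d_i2 = 1/f₂ − 1/d_o2 = 1/(34.0) − 1/(57.30) = 0.01196, so d_i2 = 83.6 cm.
The final image is real, 83.6 cm to the right of lens 2 (overall magnification ≈ 1.2).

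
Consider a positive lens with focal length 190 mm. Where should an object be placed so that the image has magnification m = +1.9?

m = −d_i/d_o ⇒ d_i = −m·d_o.
1/f = 1/d_o + 1/d_i = 1/d_o − 1/(m·d_o) = (1 − 1/m)/d_o, so d_o = f(1 − 1/m) = (190.0)(1 − 1/(+1.9)) = 90.0 mm.

90.0 mm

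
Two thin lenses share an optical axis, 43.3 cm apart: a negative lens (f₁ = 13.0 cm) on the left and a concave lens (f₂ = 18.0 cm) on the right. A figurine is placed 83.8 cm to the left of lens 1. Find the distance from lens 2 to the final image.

13.5 cm

Lens 1 is diverging, so f₁ = −13.0 cm.
Lens 1: 1/d_i1 = 1/f₁ − 1/d_o1 = 1/(-13.0) − 1/(83.8) = -0.08886, so d_i1 = -11.25 cm.
The intermediate image is 11.25 cm to the left of lens 1 (virtual), which is 43.3 − (-11.25) = 54.55 cm to the left of lens 2, so d_o2 = +54.55 cm.
Lens 2 is diverging, so f₂ = −18.0 cm.
Lens 2: 1/d_i2 = 1/f₂ − 1/d_o2 = 1/(-18.0) − 1/(54.55) = -0.07389, so d_i2 = -13.5 cm.
The final image is virtual, 13.5 cm to the left of lens 2 (overall magnification ≈ 0.033).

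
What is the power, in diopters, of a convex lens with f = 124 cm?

P = +0.806 D

f = 124 cm = 1.24 m.
P = 1/f = 1/(1.24 m) = +0.806 D.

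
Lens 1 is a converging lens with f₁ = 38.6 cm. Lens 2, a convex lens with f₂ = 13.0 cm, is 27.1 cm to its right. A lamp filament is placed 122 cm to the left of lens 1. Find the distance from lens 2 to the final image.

Lens 1: 1/d_i1 = 1/f₁ − 1/d_o1 = 1/(38.6) − 1/(122) = 0.01771, so d_i1 = 56.47 cm.
The intermediate image is 56.47 cm to the right of lens 1, which lies 29.37 cm to the right of lens 2 — a virtual object — so d_o2 = −29.37 cm.
Lens 2: 1/d_i2 = 1/f₂ − 1/d_o2 = 1/(13.0) − 1/(-29.37) = 0.1110, so d_i2 = 9.01 cm.
The final image is real, 9.01 cm to the right of lens 2 (overall magnification ≈ -0.14).

9.01 cm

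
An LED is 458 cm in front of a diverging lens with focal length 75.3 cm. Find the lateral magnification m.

m = +0.141

For a diverging lens, f = -75.3 cm.
1/d_i = 1/f − 1/d_o = 1/(-75.30) − 1/(458) = -0.01546, so d_i = -64.67 cm.
m = −d_i/d_o = −(-64.67)/(458) = +0.141.
The image is virtual, upright and reduced, on the same side as the object.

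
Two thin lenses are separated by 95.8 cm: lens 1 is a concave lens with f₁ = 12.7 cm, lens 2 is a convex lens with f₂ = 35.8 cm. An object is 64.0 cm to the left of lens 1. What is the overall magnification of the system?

m = -0.0840

f₁ = −12.7 cm (diverging).
Lens 1: 1/d_i1 = 1/(-12.7) − 1/(64.0) = -0.09437, so d_i1 = -10.60 cm; m₁ = −d_i1/d_o1 = +0.1656.
d_o2 = 95.8 − (-10.60) = 106.4 cm.
Lens 2: 1/d_i2 = 1/(35.8) − 1/(106.4) = 0.01853, so d_i2 = 53.95 cm; m₂ = −d_i2/d_o2 = -0.5071.
m = m₁·m₂ = (+0.1656)(-0.5071) = -0.0840.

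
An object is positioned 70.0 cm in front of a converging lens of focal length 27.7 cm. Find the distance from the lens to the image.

45.8 cm

Thin-lens equation: 1/v = 1/f − 1/u = 1/(27.70) − 1/(70.0) = 0.03610 − 0.01429 = 0.02182, so v = 45.8 cm.
The image is real, inverted and reduced, on the far side of the lens.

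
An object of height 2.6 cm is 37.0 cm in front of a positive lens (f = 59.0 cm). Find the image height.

1/d_i = 1/f − 1/d_o = 1/(59.00) − 1/(37.0) = -0.01008, so d_i = -99.23 cm.
m = −d_i/d_o = +2.682.
|h_i| = |m|·h_o = 2.682 × 2.6 = 6.97 cm. The image is virtual, upright and enlarged, on the same side as the object.

6.97 cm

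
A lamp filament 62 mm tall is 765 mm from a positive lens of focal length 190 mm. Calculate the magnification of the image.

1/d_i = 1/f − 1/d_o = 1/(190.0) − 1/(765) = 0.003956, so d_i = 252.8 mm.
m = −d_i/d_o = −(252.8)/(765) = -0.330.
The image is real, inverted and reduced, on the far side of the lens.

m = -0.330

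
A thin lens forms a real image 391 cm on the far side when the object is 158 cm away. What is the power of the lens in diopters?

P = +0.889 D

d_i = +391 cm.
1/f = 1/d_o + 1/d_i = 1/(158) + 1/(391) = 0.008887 cm⁻¹.
f = 112.5 cm = 1.125 m, so P = 1/f = +0.889 D.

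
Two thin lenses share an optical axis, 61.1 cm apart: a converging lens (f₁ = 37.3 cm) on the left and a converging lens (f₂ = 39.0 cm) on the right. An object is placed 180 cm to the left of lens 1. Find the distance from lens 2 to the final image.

22.0 cm

Lens 1: 1/d_i1 = 1/f₁ − 1/d_o1 = 1/(37.3) − 1/(180) = 0.02125, so d_i1 = 47.05 cm.
The intermediate image is 47.05 cm to the right of lens 1, which is 61.1 − (47.05) = 14.05 cm to the left of lens 2, so d_o2 = +14.05 cm.
Lens 2: 1/d_i2 = 1/f₂ − 1/d_o2 = 1/(39.0) − 1/(14.05) = -0.04553, so d_i2 = -22.0 cm.
The final image is virtual, 22.0 cm to the left of lens 2 (overall magnification ≈ -0.41).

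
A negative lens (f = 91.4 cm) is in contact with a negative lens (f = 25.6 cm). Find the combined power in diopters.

P₁ = 1/f₁ = 1/(-0.914 m) = -1.094 D; P₂ = 1/f₂ = 1/(-0.256 m) = -3.906 D.
For thin lenses in contact, P = P₁ + P₂ = (-1.094) + (-3.906) = -5.00 D.

P = -5.00 D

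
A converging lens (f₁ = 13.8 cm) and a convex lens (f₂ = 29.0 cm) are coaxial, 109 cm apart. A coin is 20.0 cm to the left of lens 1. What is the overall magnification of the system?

m = +1.82

Lens 1: 1/d_i1 = 1/(13.8) − 1/(20.0) = 0.02246, so d_i1 = 44.52 cm; m₁ = −d_i1/d_o1 = -2.226.
d_o2 = 109 − (44.52) = 64.48 cm.
Lens 2: 1/d_i2 = 1/(29.0) − 1/(64.48) = 0.01897, so d_i2 = 52.70 cm; m₂ = −d_i2/d_o2 = -0.8174.
m = m₁·m₂ = (-2.226)(-0.8174) = +1.82.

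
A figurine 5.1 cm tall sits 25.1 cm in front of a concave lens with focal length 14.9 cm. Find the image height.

For a concave lens, f = -14.9 cm.
1/d_i = 1/f − 1/d_o = 1/(-14.90) − 1/(25.1) = -0.1070, so d_i = -9.350 cm.
m = −d_i/d_o = +0.3725.
|h_i| = |m|·h_o = 0.3725 × 5.1 = 1.90 cm. The image is virtual, upright and reduced, on the same side as the object.

1.90 cm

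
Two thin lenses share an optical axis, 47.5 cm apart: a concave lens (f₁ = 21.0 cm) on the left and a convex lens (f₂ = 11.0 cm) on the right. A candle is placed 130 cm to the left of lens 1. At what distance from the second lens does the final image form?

Lens 1 is diverging, so f₁ = −21.0 cm.
Lens 1: 1/d_i1 = 1/f₁ − 1/d_o1 = 1/(-21.0) − 1/(130) = -0.05531, so d_i1 = -18.08 cm.
The intermediate image is 18.08 cm to the left of lens 1 (virtual), which is 47.5 − (-18.08) = 65.58 cm to the left of lens 2, so d_o2 = +65.58 cm.
Lens 2: 1/d_i2 = 1/f₂ − 1/d_o2 = 1/(11.0) − 1/(65.58) = 0.07566, so d_i2 = 13.2 cm.
The final image is real, 13.2 cm to the right of lens 2 (overall magnification ≈ -0.028).

13.2 cm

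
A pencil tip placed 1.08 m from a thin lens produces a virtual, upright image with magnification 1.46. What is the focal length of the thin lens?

f = 3.43 m (converging)

m = −d_i/d_o ⇒ d_i = −m·d_o = −(+1.46)·(1.08) = -1.577 m.
1/f = 1/d_o + 1/d_i = 1/(1.08) + 1/(-1.577) = 0.2918, so f = 3.43 m.
Since f is positive, the thin lens is converging.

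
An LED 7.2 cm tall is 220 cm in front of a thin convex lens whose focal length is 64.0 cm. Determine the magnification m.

m = -0.410

1/d_i = 1/f − 1/d_o = 1/(64.00) − 1/(220) = 0.01108, so d_i = 90.26 cm.
m = −d_i/d_o = −(90.26)/(220) = -0.410.
The image is real, inverted and reduced, on the far side of the lens.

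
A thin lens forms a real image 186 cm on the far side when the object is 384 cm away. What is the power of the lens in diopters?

d_i = +186 cm.
1/f = 1/d_o + 1/d_i = 1/(384) + 1/(186) = 0.007981 cm⁻¹.
f = 125.3 cm = 1.253 m, so P = 1/f = +0.798 D.

P = +0.798 D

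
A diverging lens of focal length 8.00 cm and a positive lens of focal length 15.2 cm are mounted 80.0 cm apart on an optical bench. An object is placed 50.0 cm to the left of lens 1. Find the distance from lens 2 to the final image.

18.4 cm

Lens 1 is diverging, so f₁ = −8.00 cm.
Lens 1: 1/d_i1 = 1/f₁ − 1/d_o1 = 1/(-8.00) − 1/(50.0) = -0.1450, so d_i1 = -6.897 cm.
The intermediate image is 6.897 cm to the left of lens 1 (virtual), which is 80.0 − (-6.897) = 86.90 cm to the left of lens 2, so d_o2 = +86.90 cm.
Lens 2: 1/d_i2 = 1/f₂ − 1/d_o2 = 1/(15.2) − 1/(86.90) = 0.05428, so d_i2 = 18.4 cm.
The final image is real, 18.4 cm to the right of lens 2 (overall magnification ≈ -0.029).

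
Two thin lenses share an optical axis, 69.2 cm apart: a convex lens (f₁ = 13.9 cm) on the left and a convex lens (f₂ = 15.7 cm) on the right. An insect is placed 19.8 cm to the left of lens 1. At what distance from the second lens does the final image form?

51.7 cm

Lens 1: 1/d_i1 = 1/f₁ − 1/d_o1 = 1/(13.9) − 1/(19.8) = 0.02144, so d_i1 = 46.65 cm.
The intermediate image is 46.65 cm to the right of lens 1, which is 69.2 − (46.65) = 22.55 cm to the left of lens 2, so d_o2 = +22.55 cm.
Lens 2: 1/d_i2 = 1/f₂ − 1/d_o2 = 1/(15.7) − 1/(22.55) = 0.01935, so d_i2 = 51.7 cm.
The final image is real, 51.7 cm to the right of lens 2 (overall magnification ≈ 5.4).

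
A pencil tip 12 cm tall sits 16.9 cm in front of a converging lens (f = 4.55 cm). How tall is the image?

4.42 cm

1/d_i = 1/f − 1/d_o = 1/(4.550) − 1/(16.9) = 0.1606, so d_i = 6.226 cm.
m = −d_i/d_o = -0.3684.
|h_i| = |m|·h_o = 0.3684 × 12 = 4.42 cm. The image is real, inverted and reduced, on the far side of the lens.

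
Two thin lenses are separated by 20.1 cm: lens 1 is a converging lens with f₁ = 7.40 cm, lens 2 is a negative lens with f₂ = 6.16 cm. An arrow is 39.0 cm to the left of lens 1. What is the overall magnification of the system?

m = -0.0842

Lens 1: 1/d_i1 = 1/(7.40) − 1/(39.0) = 0.1095, so d_i1 = 9.133 cm; m₁ = −d_i1/d_o1 = -0.2342.
d_o2 = 20.1 − (9.133) = 10.97 cm.
f₂ = −6.16 cm (diverging).
Lens 2: 1/d_i2 = 1/(-6.16) − 1/(10.97) = -0.2535, so d_i2 = -3.945 cm; m₂ = −d_i2/d_o2 = +0.3596.
m = m₁·m₂ = (-0.2342)(+0.3596) = -0.0842.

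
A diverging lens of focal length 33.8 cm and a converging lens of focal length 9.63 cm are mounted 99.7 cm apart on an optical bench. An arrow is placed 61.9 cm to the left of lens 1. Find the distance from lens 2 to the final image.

10.5 cm

Lens 1 is diverging, so f₁ = −33.8 cm.
Lens 1: 1/d_i1 = 1/f₁ − 1/d_o1 = 1/(-33.8) − 1/(61.9) = -0.04574, so d_i1 = -21.86 cm.
The intermediate image is 21.86 cm to the left of lens 1 (virtual), which is 99.7 − (-21.86) = 121.6 cm to the left of lens 2, so d_o2 = +121.6 cm.
Lens 2: 1/d_i2 = 1/f₂ − 1/d_o2 = 1/(9.63) − 1/(121.6) = 0.09562, so d_i2 = 10.5 cm.
The final image is real, 10.5 cm to the right of lens 2 (overall magnification ≈ -0.030).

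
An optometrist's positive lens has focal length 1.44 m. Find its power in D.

P = +0.694 D

P = 1/f = 1/(1.44 m) = +0.694 D.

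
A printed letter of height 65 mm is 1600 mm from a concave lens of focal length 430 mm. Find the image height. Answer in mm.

For a concave lens, f = -430 mm.
1/d_i = 1/f − 1/d_o = 1/(-430.0) − 1/(1600) = -0.002951, so d_i = -338.9 mm.
m = −d_i/d_o = +0.2118.
|h_i| = |m|·h_o = 0.2118 × 65 = 13.8 mm. The image is virtual, upright and reduced, on the same side as the object.

13.8 mm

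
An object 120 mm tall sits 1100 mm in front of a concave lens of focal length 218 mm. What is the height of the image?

For a concave lens, f = -218 mm.
1/d_i = 1/f − 1/d_o = 1/(-218.0) − 1/(1100) = -0.005496, so d_i = -181.9 mm.
m = −d_i/d_o = +0.1654.
|h_i| = |m|·h_o = 0.1654 × 120 = 19.8 mm. The image is virtual, upright and reduced, on the same side as the object.

19.8 mm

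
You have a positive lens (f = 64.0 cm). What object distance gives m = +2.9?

41.9 cm

m = −d_i/d_o ⇒ d_i = −m·d_o.
1/f = 1/d_o + 1/d_i = 1/d_o − 1/(m·d_o) = (1 − 1/m)/d_o, so d_o = f(1 − 1/m) = (64.00)(1 − 1/(+2.9)) = 41.9 cm.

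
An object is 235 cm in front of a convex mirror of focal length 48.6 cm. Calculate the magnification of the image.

For a convex mirror, f = -48.6 cm.
1/d_i = 1/f − 1/d_o = 1/(-48.60) − 1/(235) = -0.02483, so d_i = -40.27 cm.
m = −d_i/d_o = −(-40.27)/(235) = +0.171.
The image is virtual, upright and reduced, behind the mirror.

m = +0.171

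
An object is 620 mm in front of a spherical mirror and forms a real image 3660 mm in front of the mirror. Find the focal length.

f = 530 mm (concave)

Real image ⇒ d_i = +3660 mm.
1/f = 1/d_o + 1/d_i = 1/(620) + 1/(3660) = 0.001886, so f = 530 mm.
Since f is positive, the spherical mirror is concave.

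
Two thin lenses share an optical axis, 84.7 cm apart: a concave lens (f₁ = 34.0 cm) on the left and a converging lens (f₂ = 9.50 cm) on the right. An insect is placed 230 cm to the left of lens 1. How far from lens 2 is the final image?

10.4 cm

Lens 1 is diverging, so f₁ = −34.0 cm.
Lens 1: 1/d_i1 = 1/f₁ − 1/d_o1 = 1/(-34.0) − 1/(230) = -0.03376, so d_i1 = -29.62 cm.
The intermediate image is 29.62 cm to the left of lens 1 (virtual), which is 84.7 − (-29.62) = 114.3 cm to the left of lens 2, so d_o2 = +114.3 cm.
Lens 2: 1/d_i2 = 1/f₂ − 1/d_o2 = 1/(9.50) − 1/(114.3) = 0.09651, so d_i2 = 10.4 cm.
The final image is real, 10.4 cm to the right of lens 2 (overall magnification ≈ -0.012).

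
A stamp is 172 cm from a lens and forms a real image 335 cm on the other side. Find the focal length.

Real image ⇒ d_i = +335 cm.
1/f = 1/d_o + 1/d_i = 1/(172) + 1/(335) = 0.008799, so f = 114 cm.
Since f is positive, the lens is converging.

f = 114 cm (converging)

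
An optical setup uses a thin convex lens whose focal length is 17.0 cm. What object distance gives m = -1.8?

26.4 cm

m = −d_i/d_o ⇒ d_i = −m·d_o.
1/f = 1/d_o + 1/d_i = 1/d_o − 1/(m·d_o) = (1 − 1/m)/d_o, so d_o = f(1 − 1/m) = (17.00)(1 − 1/(-1.8)) = 26.4 cm.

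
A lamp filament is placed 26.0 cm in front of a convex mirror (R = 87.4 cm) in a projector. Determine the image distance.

f = R/2 = 87.4/2 = 43.70 cm; for a convex mirror, f = -43.70 cm.
Mirror equation: 1/q = 1/f − 1/p = 1/(-43.70) − 1/(26.0) = -0.02288 − 0.03846 = -0.06134, so q = -16.3 cm.
The image is virtual, upright and reduced, behind the mirror.

16.3 cm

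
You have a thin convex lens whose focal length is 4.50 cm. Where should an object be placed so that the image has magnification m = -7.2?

m = −d_i/d_o ⇒ d_i = −m·d_o.
1/f = 1/d_o + 1/d_i = 1/d_o − 1/(m·d_o) = (1 − 1/m)/d_o, so d_o = f(1 − 1/m) = (4.500)(1 − 1/(-7.2)) = 5.12 cm.

5.12 cm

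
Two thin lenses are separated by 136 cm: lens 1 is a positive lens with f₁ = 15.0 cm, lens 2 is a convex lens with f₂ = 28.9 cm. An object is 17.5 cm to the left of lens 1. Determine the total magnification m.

m = +82.6

Lens 1: 1/d_i1 = 1/(15.0) − 1/(17.5) = 0.009524, so d_i1 = 105.0 cm; m₁ = −d_i1/d_o1 = -6.000.
d_o2 = 136 − (105.0) = 31.00 cm.
Lens 2: 1/d_i2 = 1/(28.9) − 1/(31.00) = 0.002344, so d_i2 = 426.6 cm; m₂ = −d_i2/d_o2 = -13.76.
m = m₁·m₂ = (-6.000)(-13.76) = +82.6.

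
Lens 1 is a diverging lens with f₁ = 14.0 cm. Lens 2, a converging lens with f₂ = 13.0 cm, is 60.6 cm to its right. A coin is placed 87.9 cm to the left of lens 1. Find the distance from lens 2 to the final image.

15.8 cm

Lens 1 is diverging, so f₁ = −14.0 cm.
Lens 1: 1/d_i1 = 1/f₁ − 1/d_o1 = 1/(-14.0) − 1/(87.9) = -0.08281, so d_i1 = -12.08 cm.
The intermediate image is 12.08 cm to the left of lens 1 (virtual), which is 60.6 − (-12.08) = 72.68 cm to the left of lens 2, so d_o2 = +72.68 cm.
Lens 2: 1/d_i2 = 1/f₂ − 1/d_o2 = 1/(13.0) − 1/(72.68) = 0.06316, so d_i2 = 15.8 cm.
The final image is real, 15.8 cm to the right of lens 2 (overall magnification ≈ -0.030).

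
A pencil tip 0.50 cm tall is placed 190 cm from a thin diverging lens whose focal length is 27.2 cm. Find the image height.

0.0626 cm

For a diverging lens, f = -27.2 cm.
1/d_i = 1/f − 1/d_o = 1/(-27.20) − 1/(190) = -0.04203, so d_i = -23.79 cm.
m = −d_i/d_o = +0.1252.
|h_i| = |m|·h_o = 0.1252 × 0.50 = 0.0626 cm. The image is virtual, upright and reduced, on the same side as the object.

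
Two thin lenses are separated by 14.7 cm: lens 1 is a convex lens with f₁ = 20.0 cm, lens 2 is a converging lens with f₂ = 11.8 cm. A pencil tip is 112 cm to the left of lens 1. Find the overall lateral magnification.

m = -0.120

Lens 1: 1/d_i1 = 1/(20.0) − 1/(112) = 0.04107, so d_i1 = 24.35 cm; m₁ = −d_i1/d_o1 = -0.2174.
d_o2 = 14.7 − (24.35) = -9.650 cm (virtual object).
Lens 2: 1/d_i2 = 1/(11.8) − 1/(-9.650) = 0.1884, so d_i2 = 5.309 cm; m₂ = −d_i2/d_o2 = +0.5501.
m = m₁·m₂ = (-0.2174)(+0.5501) = -0.120.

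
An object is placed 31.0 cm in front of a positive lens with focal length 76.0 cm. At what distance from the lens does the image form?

52.4 cm

Lens equation: 1/s_i = 1/f − 1/s_o = 1/(76.00) − 1/(31.0) = 0.01316 − 0.03226 = -0.01910, so s_i = -52.4 cm.
The image is virtual, upright and enlarged, on the same side as the object.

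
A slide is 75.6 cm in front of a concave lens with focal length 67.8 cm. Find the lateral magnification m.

m = +0.473

For a concave lens, f = -67.8 cm.
1/d_i = 1/f − 1/d_o = 1/(-67.80) − 1/(75.6) = -0.02798, so d_i = -35.74 cm.
m = −d_i/d_o = −(-35.74)/(75.6) = +0.473.
The image is virtual, upright and reduced, on the same side as the object.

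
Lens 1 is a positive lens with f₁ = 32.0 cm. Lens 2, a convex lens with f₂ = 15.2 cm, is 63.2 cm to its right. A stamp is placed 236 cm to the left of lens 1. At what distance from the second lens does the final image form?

36.2 cm

Lens 1: 1/d_i1 = 1/f₁ − 1/d_o1 = 1/(32.0) − 1/(236) = 0.02701, so d_i1 = 37.02 cm.
The intermediate image is 37.02 cm to the right of lens 1, which is 63.2 − (37.02) = 26.18 cm to the left of lens 2, so d_o2 = +26.18 cm.
Lens 2: 1/d_i2 = 1/f₂ − 1/d_o2 = 1/(15.2) − 1/(26.18) = 0.02759, so d_i2 = 36.2 cm.
The final image is real, 36.2 cm to the right of lens 2 (overall magnification ≈ 0.22).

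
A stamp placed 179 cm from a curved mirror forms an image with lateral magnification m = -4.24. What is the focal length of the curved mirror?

m = −d_i/d_o ⇒ d_i = −m·d_o = −(-4.24)·(179) = 759.0 cm.
1/f = 1/d_o + 1/d_i = 1/(179) + 1/(759.0) = 0.006904, so f = 145 cm.
Since f is positive, the curved mirror is concave.

f = 145 cm (concave)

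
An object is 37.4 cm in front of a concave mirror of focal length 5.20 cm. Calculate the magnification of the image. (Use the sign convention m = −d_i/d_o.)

m = -0.161

1/d_i = 1/f − 1/d_o = 1/(5.200) − 1/(37.4) = 0.1656, so d_i = 6.040 cm.
m = −d_i/d_o = −(6.040)/(37.4) = -0.161.
The image is real, inverted and reduced, in front of the mirror.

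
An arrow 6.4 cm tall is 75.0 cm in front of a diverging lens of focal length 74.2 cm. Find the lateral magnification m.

m = +0.497

For a diverging lens, f = -74.2 cm.
1/d_i = 1/f − 1/d_o = 1/(-74.20) − 1/(75.0) = -0.02681, so d_i = -37.30 cm.
m = −d_i/d_o = −(-37.30)/(75.0) = +0.497.
The image is virtual, upright and reduced, on the same side as the object.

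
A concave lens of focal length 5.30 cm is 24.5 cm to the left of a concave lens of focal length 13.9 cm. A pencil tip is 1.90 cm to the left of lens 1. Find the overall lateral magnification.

m = +0.257

f₁ = −5.30 cm (diverging).
Lens 1: 1/d_i1 = 1/(-5.30) − 1/(1.90) = -0.7150, so d_i1 = -1.399 cm; m₁ = −d_i1/d_o1 = +0.7363.
d_o2 = 24.5 − (-1.399) = 25.90 cm.
f₂ = −13.9 cm (diverging).
Lens 2: 1/d_i2 = 1/(-13.9) − 1/(25.90) = -0.1106, so d_i2 = -9.045 cm; m₂ = −d_i2/d_o2 = +0.3492.
m = m₁·m₂ = (+0.7363)(+0.3492) = +0.257.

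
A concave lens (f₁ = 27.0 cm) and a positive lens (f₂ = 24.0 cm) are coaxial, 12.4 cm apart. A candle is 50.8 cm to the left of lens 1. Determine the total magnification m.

m = -1.38

f₁ = −27.0 cm (diverging).
Lens 1: 1/d_i1 = 1/(-27.0) − 1/(50.8) = -0.05672, so d_i1 = -17.63 cm; m₁ = −d_i1/d_o1 = +0.3470.
d_o2 = 12.4 − (-17.63) = 30.03 cm.
Lens 2: 1/d_i2 = 1/(24.0) − 1/(30.03) = 0.008367, so d_i2 = 119.5 cm; m₂ = −d_i2/d_o2 = -3.980.
m = m₁·m₂ = (+0.3470)(-3.980) = -1.38.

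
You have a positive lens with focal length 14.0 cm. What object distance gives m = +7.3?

12.1 cm

m = −d_i/d_o ⇒ d_i = −m·d_o.
1/f = 1/d_o + 1/d_i = 1/d_o − 1/(m·d_o) = (1 − 1/m)/d_o, so d_o = f(1 − 1/m) = (14.00)(1 − 1/(+7.3)) = 12.1 cm.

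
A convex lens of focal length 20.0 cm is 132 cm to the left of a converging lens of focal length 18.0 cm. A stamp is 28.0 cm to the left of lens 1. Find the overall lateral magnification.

m = +1.02

Lens 1: 1/d_i1 = 1/(20.0) − 1/(28.0) = 0.01429, so d_i1 = 70.00 cm; m₁ = −d_i1/d_o1 = -2.500.
d_o2 = 132 − (70.00) = 62.00 cm.
Lens 2: 1/d_i2 = 1/(18.0) − 1/(62.00) = 0.03943, so d_i2 = 25.36 cm; m₂ = −d_i2/d_o2 = -0.4091.
m = m₁·m₂ = (-2.500)(-0.4091) = +1.02.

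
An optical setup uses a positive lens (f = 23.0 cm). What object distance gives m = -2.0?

34.5 cm

m = −d_i/d_o ⇒ d_i = −m·d_o.
1/f = 1/d_o + 1/d_i = 1/d_o − 1/(m·d_o) = (1 − 1/m)/d_o, so d_o = f(1 − 1/m) = (23.00)(1 − 1/(-2.0)) = 34.5 cm.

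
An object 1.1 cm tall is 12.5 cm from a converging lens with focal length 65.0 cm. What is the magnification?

1/d_i = 1/f − 1/d_o = 1/(65.00) − 1/(12.5) = -0.06462, so d_i = -15.48 cm.
m = −d_i/d_o = −(-15.48)/(12.5) = +1.24.
The image is virtual, upright and enlarged, on the same side as the object.

m = +1.24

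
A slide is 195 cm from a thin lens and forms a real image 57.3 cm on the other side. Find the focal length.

Real image ⇒ d_i = +57.3 cm.
1/f = 1/d_o + 1/d_i = 1/(195) + 1/(57.3) = 0.02258, so f = 44.3 cm.
Since f is positive, the thin lens is converging.

f = 44.3 cm (converging)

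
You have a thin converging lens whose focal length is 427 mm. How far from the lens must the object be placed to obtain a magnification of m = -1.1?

815 mm

m = −d_i/d_o ⇒ d_i = −m·d_o.
1/f = 1/d_o + 1/d_i = 1/d_o − 1/(m·d_o) = (1 − 1/m)/d_o, so d_o = f(1 − 1/m) = (427.0)(1 − 1/(-1.1)) = 815 mm.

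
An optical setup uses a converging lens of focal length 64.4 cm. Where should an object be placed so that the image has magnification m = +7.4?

55.7 cm

m = −d_i/d_o ⇒ d_i = −m·d_o.
1/f = 1/d_o + 1/d_i = 1/d_o − 1/(m·d_o) = (1 − 1/m)/d_o, so d_o = f(1 − 1/m) = (64.40)(1 − 1/(+7.4)) = 55.7 cm.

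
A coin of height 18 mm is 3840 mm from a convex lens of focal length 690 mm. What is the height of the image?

3.94 mm

1/d_i = 1/f − 1/d_o = 1/(690.0) − 1/(3840) = 0.001189, so d_i = 841.1 mm.
m = −d_i/d_o = -0.2190.
|h_i| = |m|·h_o = 0.2190 × 18 = 3.94 mm. The image is real, inverted and reduced, on the far side of the lens.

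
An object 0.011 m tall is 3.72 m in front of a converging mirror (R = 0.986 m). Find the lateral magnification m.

f = R/2 = 0.986/2 = 0.4930 m.
1/d_i = 1/f − 1/d_o = 1/(0.4930) − 1/(3.72) = 1.760, so d_i = 0.5683 m.
m = −d_i/d_o = −(0.5683)/(3.72) = -0.153.
The image is real, inverted and reduced, in front of the mirror.

m = -0.153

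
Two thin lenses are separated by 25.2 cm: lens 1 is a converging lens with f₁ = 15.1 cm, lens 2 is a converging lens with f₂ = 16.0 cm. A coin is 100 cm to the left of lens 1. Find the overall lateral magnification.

m = -0.331

Lens 1: 1/d_i1 = 1/(15.1) − 1/(100) = 0.05623, so d_i1 = 17.79 cm; m₁ = −d_i1/d_o1 = -0.1779.
d_o2 = 25.2 − (17.79) = 7.410 cm.
Lens 2: 1/d_i2 = 1/(16.0) − 1/(7.410) = -0.07245, so d_i2 = -13.80 cm; m₂ = −d_i2/d_o2 = +1.863.
m = m₁·m₂ = (-0.1779)(+1.863) = -0.331.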